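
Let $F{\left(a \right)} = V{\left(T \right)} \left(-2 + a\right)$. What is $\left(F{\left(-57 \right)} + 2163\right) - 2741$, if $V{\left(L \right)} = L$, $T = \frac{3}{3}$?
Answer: $-637$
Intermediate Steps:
$T = 1$ ($T = 3 \cdot \frac{1}{3} = 1$)
$F{\left(a \right)} = -2 + a$ ($F{\left(a \right)} = 1 \left(-2 + a\right) = -2 + a$)
$\left(F{\left(-57 \right)} + 2163\right) - 2741 = \left(\left(-2 - 57\right) + 2163\right) - 2741 = \left(-59 + 2163\right) - 2741 = 2104 - 2741 = -637$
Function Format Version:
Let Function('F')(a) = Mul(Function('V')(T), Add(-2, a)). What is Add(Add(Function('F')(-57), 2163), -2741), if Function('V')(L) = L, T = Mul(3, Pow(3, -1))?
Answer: -637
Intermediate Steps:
T = 1 (T = Mul(3, Rational(1, 3)) = 1)
Function('F')(a) = Add(-2, a) (Function('F')(a) = Mul(1, Add(-2, a)) = Add(-2, a))
Add(Add(Function('F')(-57), 2163), -2741) = Add(Add(Add(-2, -57), 2163), -2741) = Add(Add(-59, 2163), -2741) = Add(2104, -2741) = -637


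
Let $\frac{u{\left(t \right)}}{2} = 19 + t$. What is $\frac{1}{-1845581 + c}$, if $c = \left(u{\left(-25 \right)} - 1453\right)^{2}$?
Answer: $\frac{1}{300644} \approx 3.3262 \cdot 10^{-6}$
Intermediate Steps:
$u{\left(t \right)} = 38 + 2 t$ ($u{\left(t \right)} = 2 \left(19 + t\right) = 38 + 2 t$)
$c = 2146225$ ($c = \left(\left(38 + 2 \left(-25\right)\right) - 1453\right)^{2} = \left(\left(38 - 50\right) - 1453\right)^{2} = \left(-12 - 1453\right)^{2} = \left(-1465\right)^{2} = 2146225$)
$\frac{1}{-1845581 + c} = \frac{1}{-1845581 + 2146225} = \frac{1}{300644}$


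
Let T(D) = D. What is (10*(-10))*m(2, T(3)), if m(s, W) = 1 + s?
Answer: -300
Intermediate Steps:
(10*(-10))*m(2, T(3)) = (10*(-10))*(1 + 2) = -100*3 = -300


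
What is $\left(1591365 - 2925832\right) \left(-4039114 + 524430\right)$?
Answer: $4690229813428$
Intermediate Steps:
$\left(1591365 - 2925832\right) \left(-4039114 + 524430\right) = \left(-1334467\right) \left(-3514684\right) = 4690229813428$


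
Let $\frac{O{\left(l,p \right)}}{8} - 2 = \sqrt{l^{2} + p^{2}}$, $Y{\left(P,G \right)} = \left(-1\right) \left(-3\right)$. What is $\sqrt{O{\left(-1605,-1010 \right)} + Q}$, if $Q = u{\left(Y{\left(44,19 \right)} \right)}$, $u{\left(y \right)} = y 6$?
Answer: $\sqrt{34 + 40 \sqrt{143845}} \approx 123.31$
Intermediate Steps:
$Y{\left(P,G \right)} = 3$
$O{\left(l,p \right)} = 16 + 8 \sqrt{l^{2} + p^{2}}$
$u{\left(y \right)} = 6 y$
$Q = 18$ ($Q = 6 \cdot 3 = 18$)
$\sqrt{O{\left(-1605,-1010 \right)} + Q} = \sqrt{\left(16 + 8 \sqrt{\left(-1605\right)^{2} + \left(-1010\right)^{2}}\right) + 18} = \sqrt{\left(16 + 8 \sqrt{2576025 + 1020100}\right) + 18} = \sqrt{\left(16 + 8 \sqrt{3596125}\right) + 18} = \sqrt{\left(16 + 8 \cdot 5 \sqrt{143845}\right) + 18} = \sqrt{\left(16 + 40 \sqrt{143845}\right) + 18} = \sqrt{34 + 40 \sqrt{143845}}$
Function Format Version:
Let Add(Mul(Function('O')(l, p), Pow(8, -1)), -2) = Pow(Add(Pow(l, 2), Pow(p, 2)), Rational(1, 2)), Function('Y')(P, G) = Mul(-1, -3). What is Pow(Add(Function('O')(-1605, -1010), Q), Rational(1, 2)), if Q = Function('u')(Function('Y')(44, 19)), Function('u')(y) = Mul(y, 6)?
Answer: Pow(Add(34, Mul(40, Pow(143845, Rational(1, 2)))), Rational(1, 2)) ≈ 123.31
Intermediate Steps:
Function('Y')(P, G) = 3
Function('O')(l, p) = Add(16, Mul(8, Pow(Add(Pow(l, 2), Pow(p, 2)), Rational(1, 2))))
Function('u')(y) = Mul(6, y)
Q = 18 (Q = Mul(6, 3) = 18)
Pow(Add(Function('O')(-1605, -1010), Q), Rational(1, 2)) = Pow(Add(Add(16, Mul(8, Pow(Add(Pow(-1605, 2), Pow(-1010, 2)), Rational(1, 2)))), 18), Rational(1, 2)) = Pow(Add(Add(16, Mul(8, Pow(Add(2576025, 1020100), Rational(1, 2)))), 18), Rational(1, 2)) = Pow(Add(Add(16, Mul(8, Pow(3596125, Rational(1, 2)))), 18), Rational(1, 2)) = Pow(Add(Add(16, Mul(8, Mul(5, Pow(143845, Rational(1, 2))))), 18), Rational(1, 2)) = Pow(Add(Add(16, Mul(40, Pow(143845, Rational(1, 2)))), 18), Rational(1, 2)) = Pow(Add(34, Mul(40, Pow(143845, Rational(1, 2)))), Rational(1, 2))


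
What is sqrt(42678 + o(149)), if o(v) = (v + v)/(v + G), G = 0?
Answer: 2*sqrt(10670) ≈ 206.59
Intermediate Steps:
o(v) = 2 (o(v) = (v + v)/(v + 0) = (2*v)/v = 2)
sqrt(42678 + o(149)) = sqrt(42678 + 2) = sqrt(42680) = 2*sqrt(10670)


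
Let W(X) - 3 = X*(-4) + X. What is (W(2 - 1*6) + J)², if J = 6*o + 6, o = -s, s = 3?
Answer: 9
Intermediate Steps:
o = -3 (o = -1*3 = -3)
J = -12 (J = 6*(-3) + 6 = -18 + 6 = -12)
W(X) = 3 - 3*X (W(X) = 3 + (X*(-4) + X) = 3 + (-4*X + X) = 3 - 3*X)
(W(2 - 1*6) + J)² = ((3 - 3*(2 - 1*6)) - 12)² = ((3 - 3*(2 - 6)) - 12)² = ((3 - 3*(-4)) - 12)² = ((3 + 12) - 12)² = (15 - 12)² = 3² = 9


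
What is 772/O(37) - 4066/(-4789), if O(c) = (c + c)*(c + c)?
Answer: 6490631/6556141 ≈ 0.99001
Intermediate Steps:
O(c) = 4*c² (O(c) = (2*c)*(2*c) = 4*c²)
772/O(37) - 4066/(-4789) = 772/((4*37²)) - 4066/(-4789) = 772/((4*1369)) - 4066*(-1/4789) = 772/5476 + 4066/4789 = 772*(1/5476) + 4066/4789 = 193/1369 + 4066/4789 = 6490631/6556141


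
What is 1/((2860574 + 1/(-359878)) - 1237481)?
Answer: 359878/584115462653 ≈ 6.1611e-7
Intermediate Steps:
1/((2860574 + 1/(-359878)) - 1237481) = 1/((2860574 - 1/359878) - 1237481) = 1/(1029457649971/359878 - 1237481) = 1/(584115462653/359878) = 359878/584115462653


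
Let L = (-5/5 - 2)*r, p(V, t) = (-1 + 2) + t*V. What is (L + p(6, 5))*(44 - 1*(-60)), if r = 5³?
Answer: -35776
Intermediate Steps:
r = 125
p(V, t) = 1 + V*t
L = -375 (L = (-5/5 - 2)*125 = (-5*⅕ - 2)*125 = (-1 - 2)*125 = -3*125 = -375)
(L + p(6, 5))*(44 - 1*(-60)) = (-375 + (1 + 6*5))*(44 - 1*(-60)) = (-375 + (1 + 30))*(44 + 60) = (-375 + 31)*104 = -344*104 = -35776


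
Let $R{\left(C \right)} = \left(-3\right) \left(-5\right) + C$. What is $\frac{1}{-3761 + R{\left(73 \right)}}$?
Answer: $- \frac{1}{3673} \approx -0.00027226$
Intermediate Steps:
$R{\left(C \right)} = 15 + C$
$\frac{1}{-3761 + R{\left(73 \right)}} = \frac{1}{-3761 + \left(15 + 73\right)} = \frac{1}{-3761 + 88} = \frac{1}{-3673} = - \frac{1}{3673}$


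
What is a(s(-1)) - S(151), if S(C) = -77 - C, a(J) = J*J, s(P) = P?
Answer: 229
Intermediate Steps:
a(J) = J²
a(s(-1)) - S(151) = (-1)² - (-77 - 1*151) = 1 - (-77 - 151) = 1 - 1*(-228) = 1 + 228 = 229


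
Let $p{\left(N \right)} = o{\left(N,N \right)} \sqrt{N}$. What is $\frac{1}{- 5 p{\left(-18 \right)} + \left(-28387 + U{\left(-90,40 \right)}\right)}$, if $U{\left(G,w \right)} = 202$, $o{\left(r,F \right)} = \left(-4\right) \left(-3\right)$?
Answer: $\frac{i}{15 \left(- 1879 i + 12 \sqrt{2}\right)} \approx -3.5477 \cdot 10^{-5} + 3.2042 \cdot 10^{-7} i$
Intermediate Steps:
$o{\left(r,F \right)} = 12$
$p{\left(N \right)} = 12 \sqrt{N}$
$\frac{1}{- 5 p{\left(-18 \right)} + \left(-28387 + U{\left(-90,40 \right)}\right)} = \frac{1}{- 5 \cdot 12 \sqrt{-18} + \left(-28387 + 202\right)} = \frac{1}{- 5 \cdot 12 \cdot 3 i \sqrt{2} - 28185} = \frac{1}{- 5 \cdot 36 i \sqrt{2} - 28185} = \frac{1}{- 180 i \sqrt{2} - 28185} = \frac{1}{-28185 - 180 i \sqrt{2}}$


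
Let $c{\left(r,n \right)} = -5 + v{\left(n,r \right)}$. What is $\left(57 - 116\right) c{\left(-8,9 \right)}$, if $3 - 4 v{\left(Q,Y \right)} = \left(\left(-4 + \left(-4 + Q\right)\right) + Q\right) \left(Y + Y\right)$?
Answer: $- \frac{8437}{4} \approx -2109.3$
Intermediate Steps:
$v{\left(Q,Y \right)} = \frac{3}{4} - \frac{Y \left(-8 + 2 Q\right)}{2}$ ($v{\left(Q,Y \right)} = \frac{3}{4} - \frac{\left(\left(-4 + \left(-4 + Q\right)\right) + Q\right) \left(Y + Y\right)}{4} = \frac{3}{4} - \frac{\left(\left(-8 + Q\right) + Q\right) 2 Y}{4} = \frac{3}{4} - \frac{\left(-8 + 2 Q\right) 2 Y}{4} = \frac{3}{4} - \frac{2 Y \left(-8 + 2 Q\right)}{4} = \frac{3}{4} - \frac{Y \left(-8 + 2 Q\right)}{2}$)
$c{\left(r,n \right)} = - \frac{17}{4} + 4 r - n r$ ($c{\left(r,n \right)} = -5 + \left(\frac{3}{4} + 4 r - n r\right) = - \frac{17}{4} + 4 r - n r$)
$\left(57 - 116\right) c{\left(-8,9 \right)} = \left(57 - 116\right) \left(- \frac{17}{4} + 4 \left(-8\right) - 9 \left(-8\right)\right) = - 59 \left(- \frac{17}{4} - 32 + 72\right) = \left(-59\right) \frac{143}{4} = - \frac{8437}{4}$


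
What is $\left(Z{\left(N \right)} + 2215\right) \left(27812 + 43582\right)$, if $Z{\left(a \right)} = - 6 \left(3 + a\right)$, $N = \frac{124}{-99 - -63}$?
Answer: $158328094$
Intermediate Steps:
$N = - \frac{31}{9}$ ($N = \frac{124}{-99 + 63} = \frac{124}{-36} = 124 \left(- \frac{1}{36}\right) = - \frac{31}{9} \approx -3.4444$)
$Z{\left(a \right)} = -18 - 6 a$
$\left(Z{\left(N \right)} + 2215\right) \left(27812 + 43582\right) = \left(\left(-18 - - \frac{62}{3}\right) + 2215\right) \left(27812 + 43582\right) = \left(\left(-18 + \frac{62}{3}\right) + 2215\right) 71394 = \left(\frac{8}{3} + 2215\right) 71394 = \frac{6653}{3} \cdot 71394 = 158328094$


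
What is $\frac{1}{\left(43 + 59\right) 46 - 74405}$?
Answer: $- \frac{1}{69713} \approx -1.4345 \cdot 10^{-5}$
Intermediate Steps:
$\frac{1}{\left(43 + 59\right) 46 - 74405} = \frac{1}{102 \cdot 46 - 74405} = \frac{1}{4692 - 74405} = \frac{1}{-69713} = - \frac{1}{69713}$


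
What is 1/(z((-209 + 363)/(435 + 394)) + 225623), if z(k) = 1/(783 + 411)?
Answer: 1194/269393863 ≈ 4.4322e-6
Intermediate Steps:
z(k) = 1/1194
1/(z((-209 + 363)/(435 + 394)) + 225623) = 1/(1/1194 + 225623) = 1/(269393863/1194) = 1194/269393863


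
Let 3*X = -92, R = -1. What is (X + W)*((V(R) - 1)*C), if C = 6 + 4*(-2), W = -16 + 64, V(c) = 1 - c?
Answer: -104/3 ≈ -34.667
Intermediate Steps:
X = -92/3 (X = (⅓)*(-92) = -92/3 ≈ -30.667)
W = 48
C = -2 (C = 6 - 8 = -2)
(X + W)*((V(R) - 1)*C) = (-92/3 + 48)*(((1 - 1*(-1)) - 1)*(-2)) = 52*(((1 + 1) - 1)*(-2))/3 = 52*((2 - 1)*(-2))/3 = 52*(1*(-2))/3 = (52/3)*(-2) = -104/3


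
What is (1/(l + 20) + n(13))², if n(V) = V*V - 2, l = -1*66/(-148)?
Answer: 63880035025/2289169 ≈ 27905.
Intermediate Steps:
l = 33/74 (l = -66*(-1/148) = 33/74 ≈ 0.44595)
n(V) = -2 + V² (n(V) = V² - 2 = -2 + V²)
(1/(l + 20) + n(13))² = (1/(33/74 + 20) + (-2 + 13²))² = (1/(1513/74) + (-2 + 169))² = (74/1513 + 167)² = (252745/1513)² = 63880035025/2289169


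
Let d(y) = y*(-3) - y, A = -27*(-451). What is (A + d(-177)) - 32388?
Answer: -19503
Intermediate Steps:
A = 12177
d(y) = -4*y (d(y) = -3*y - y = -4*y)
(A + d(-177)) - 32388 = (12177 - 4*(-177)) - 32388 = (12177 + 708) - 32388 = 12885 - 32388 = -19503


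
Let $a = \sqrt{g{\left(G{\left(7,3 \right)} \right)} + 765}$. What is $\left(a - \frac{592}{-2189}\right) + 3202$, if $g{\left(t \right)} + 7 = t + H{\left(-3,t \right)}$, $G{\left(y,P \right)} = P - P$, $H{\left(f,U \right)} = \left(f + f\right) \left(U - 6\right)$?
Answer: $\frac{7009770}{2189} + \sqrt{794} \approx 3230.4$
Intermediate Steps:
$H{\left(f,U \right)} = 2 f \left(-6 + U\right)$
$G{\left(y,P \right)} = 0$
$g{\left(t \right)} = 29 - 5 t$ ($g{\left(t \right)} = -7 + \left(t + 2 \left(-3\right) \left(-6 + t\right)\right) = -7 - \left(-36 + 5 t\right) = 29 - 5 t$)
$a = \sqrt{794}$ ($a = \sqrt{\left(29 - 0\right) + 765} = \sqrt{\left(29 + 0\right) + 765} = \sqrt{29 + 765} = \sqrt{794} \approx 28.178$)
$\left(a - \frac{592}{-2189}\right) + 3202 = \left(\sqrt{794} - \frac{592}{-2189}\right) + 3202 = \left(\sqrt{794} - - \frac{592}{2189}\right) + 3202 = \left(\sqrt{794} + \frac{592}{2189}\right) + 3202 = \left(\frac{592}{2189} + \sqrt{794}\right) + 3202 = \frac{7009770}{2189} + \sqrt{794}$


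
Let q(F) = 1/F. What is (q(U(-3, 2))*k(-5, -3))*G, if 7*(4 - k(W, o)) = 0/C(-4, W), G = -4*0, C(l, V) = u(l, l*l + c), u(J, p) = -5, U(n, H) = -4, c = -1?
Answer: 0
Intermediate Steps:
C(l, V) = -5
G = 0
k(W, o) = 4 (k(W, o) = 4 - 0/(-5) = 4 - 0*(-1)/5 = 4 - 1/7*0 = 4 + 0 = 4)
(q(U(-3, 2))*k(-5, -3))*G = (4/(-4))*0 = -1/4*4*0 = -1*0 = 0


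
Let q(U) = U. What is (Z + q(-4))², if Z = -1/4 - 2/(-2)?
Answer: 169/16 ≈ 10.563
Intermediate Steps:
Z = ¾ (Z = -1*¼ - 2*(-½) = -¼ + 1 = ¾ ≈ 0.75000)
(Z + q(-4))² = (¾ - 4)² = (-13/4)² = 169/16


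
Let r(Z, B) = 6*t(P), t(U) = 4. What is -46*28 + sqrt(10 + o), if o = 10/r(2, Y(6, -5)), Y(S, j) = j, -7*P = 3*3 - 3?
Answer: -1288 + 5*sqrt(15)/6 ≈ -1284.8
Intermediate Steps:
P = -6/7 (P = -(3*3 - 3)/7 = -(9 - 3)/7 = -1/7*6 = -6/7 ≈ -0.85714)
r(Z, B) = 24 (r(Z, B) = 6*4 = 24)
o = 5/12 (o = 10/24 = 10*(1/24) = 5/12 ≈ 0.41667)
-46*28 + sqrt(10 + o) = -46*28 + sqrt(10 + 5/12) = -1288 + sqrt(125/12) = -1288 + 5*sqrt(15)/6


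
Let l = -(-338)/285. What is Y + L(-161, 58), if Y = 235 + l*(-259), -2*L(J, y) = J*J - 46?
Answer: -7415509/570 ≈ -13010.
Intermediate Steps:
L(J, y) = 23 - J**2/2 (L(J, y) = -(J*J - 46)/2 = -(J**2 - 46)/2 = -(-46 + J**2)/2 = 23 - J**2/2)
l = 338/285 (l = -(-338)/285 = -1*(-338/285) = 338/285 ≈ 1.1860)
Y = -20567/285 (Y = 235 + (338/285)*(-259) = 235 - 87542/285 = -20567/285 ≈ -72.165)
Y + L(-161, 58) = -20567/285 + (23 - 1/2*(-161)**2) = -20567/285 + (23 - 1/2*25921) = -20567/285 + (23 - 25921/2) = -20567/285 - 25875/2 = -7415509/570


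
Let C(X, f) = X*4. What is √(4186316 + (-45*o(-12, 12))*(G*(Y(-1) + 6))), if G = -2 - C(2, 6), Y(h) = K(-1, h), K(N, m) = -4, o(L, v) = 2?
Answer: 2*√1047029 ≈ 2046.5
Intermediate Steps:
C(X, f) = 4*X
Y(h) = -4
G = -10 (G = -2 - 4*2 = -2 - 1*8 = -2 - 8 = -10)
√(4186316 + (-45*o(-12, 12))*(G*(Y(-1) + 6))) = √(4186316 + (-45*2)*(-10*(-4 + 6))) = √(4186316 - (-900)*2) = √(4186316 - 90*(-20)) = √(4186316 + 1800) = √4188116 = 2*√1047029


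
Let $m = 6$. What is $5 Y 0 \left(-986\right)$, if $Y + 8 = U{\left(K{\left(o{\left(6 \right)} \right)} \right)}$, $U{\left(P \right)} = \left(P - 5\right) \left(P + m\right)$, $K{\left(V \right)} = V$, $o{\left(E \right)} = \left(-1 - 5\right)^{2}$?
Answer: $0$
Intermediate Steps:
$o{\left(E \right)} = 36$ ($o{\left(E \right)} = \left(-6\right)^{2} = 36$)
$U{\left(P \right)} = \left(-5 + P\right) \left(6 + P\right)$ ($U{\left(P \right)} = \left(P - 5\right) \left(P + 6\right) = \left(-5 + P\right) \left(6 + P\right)$)
$Y = 1294$ ($Y = -8 + \left(-30 + 36 + 36^{2}\right) = -8 + \left(-30 + 36 + 1296\right) = -8 + 1302 = 1294$)
$5 Y 0 \left(-986\right) = 5 \cdot 1294 \cdot 0 \left(-986\right) = 6470 \cdot 0 \left(-986\right) = 0 \left(-986\right) = 0$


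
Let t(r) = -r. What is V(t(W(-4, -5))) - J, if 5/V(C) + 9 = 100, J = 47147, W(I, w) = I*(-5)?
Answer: -4290372/91 ≈ -47147.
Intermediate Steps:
W(I, w) = -5*I
V(C) = 5/91 (V(C) = 5/(-9 + 100) = 5/91)
V(t(W(-4, -5))) - J = 5/91 - 1*47147 = 5/91 - 47147 = -4290372/91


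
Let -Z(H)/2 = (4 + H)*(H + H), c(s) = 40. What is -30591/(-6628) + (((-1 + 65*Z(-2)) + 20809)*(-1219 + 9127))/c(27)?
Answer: 143143398699/33140 ≈ 4.3194e+6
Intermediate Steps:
Z(H) = -4*H*(4 + H) (Z(H) = -2*(4 + H)*(H + H) = -2*(4 + H)*2*H = -4*H*(4 + H))
-30591/(-6628) + (((-1 + 65*Z(-2)) + 20809)*(-1219 + 9127))/c(27) = -30591/(-6628) + (((-1 + 65*(-4*(-2)*(4 - 2))) + 20809)*(-1219 + 9127))/40 = -30591*(-1/6628) + (((-1 + 65*(-4*(-2)*2)) + 20809)*7908)*(1/40) = 30591/6628 + (((-1 + 65*16) + 20809)*7908)*(1/40) = 30591/6628 + (((-1 + 1040) + 20809)*7908)*(1/40) = 30591/6628 + ((1039 + 20809)*7908)*(1/40) = 30591/6628 + (21848*7908)*(1/40) = 30591/6628 + 172773984*(1/40) = 30591/6628 + 21596748/5 = 143143398699/33140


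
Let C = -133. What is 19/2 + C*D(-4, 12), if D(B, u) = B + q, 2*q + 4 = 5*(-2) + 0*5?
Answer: 2945/2 ≈ 1472.5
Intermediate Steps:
q = -7 (q = -2 + (5*(-2) + 0*5)/2 = -2 + (-10 + 0)/2 = -2 + (1/2)*(-10) = -2 - 5 = -7)
D(B, u) = -7 + B (D(B, u) = B - 7 = -7 + B)
19/2 + C*D(-4, 12) = 19/2 - 133*(-7 - 4) = 19*(1/2) - 133*(-11) = 19/2 + 1463 = 2945/2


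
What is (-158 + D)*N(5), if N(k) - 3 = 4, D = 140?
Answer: -126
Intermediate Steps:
N(k) = 7 (N(k) = 3 + 4 = 7)
(-158 + D)*N(5) = (-158 + 140)*7 = -18*7 = -126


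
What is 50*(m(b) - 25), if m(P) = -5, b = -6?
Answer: -1500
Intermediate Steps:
50*(m(b) - 25) = 50*(-5 - 25) = 50*(-30) = -1500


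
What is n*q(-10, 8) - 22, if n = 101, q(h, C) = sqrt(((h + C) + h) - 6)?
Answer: -22 + 303*I*sqrt(2) ≈ -22.0 + 428.51*I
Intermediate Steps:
q(h, C) = sqrt(-6 + C + 2*h) (q(h, C) = sqrt(((C + h) + h) - 6) = sqrt((C + 2*h) - 6) = sqrt(-6 + C + 2*h))
n*q(-10, 8) - 22 = 101*sqrt(-6 + 8 + 2*(-10)) - 22 = 101*sqrt(-6 + 8 - 20) - 22 = 101*sqrt(-18) - 22 = 101*(3*I*sqrt(2)) - 22 = 303*I*sqrt(2) - 22 = -22 + 303*I*sqrt(2)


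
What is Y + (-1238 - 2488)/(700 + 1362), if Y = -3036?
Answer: -3131979/1031 ≈ -3037.8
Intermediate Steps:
Y + (-1238 - 2488)/(700 + 1362) = -3036 + (-1238 - 2488)/(700 + 1362) = -3036 - 3726/2062 = -3036 - 3726*1/2062 = -3036 - 1863/1031 = -3131979/1031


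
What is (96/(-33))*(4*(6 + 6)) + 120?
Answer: -216/11 ≈ -19.636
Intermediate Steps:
(96/(-33))*(4*(6 + 6)) + 120 = (96*(-1/33))*(4*12) + 120 = -32/11*48 + 120 = -1536/11 + 120 = -216/11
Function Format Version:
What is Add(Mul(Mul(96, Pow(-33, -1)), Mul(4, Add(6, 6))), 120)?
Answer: Rational(-216, 11) ≈ -19.636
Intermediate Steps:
Add(Mul(Mul(96, Pow(-33, -1)), Mul(4, Add(6, 6))), 120) = Add(Mul(Mul(96, Rational(-1, 33)), Mul(4, 12)), 120) = Add(Mul(Rational(-32, 11), 48), 120) = Add(Rational(-1536, 11), 120) = Rational(-216, 11)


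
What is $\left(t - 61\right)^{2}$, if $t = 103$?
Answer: $1764$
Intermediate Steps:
$\left(t - 61\right)^{2} = \left(103 - 61\right)^{2} = 42^{2} = 1764$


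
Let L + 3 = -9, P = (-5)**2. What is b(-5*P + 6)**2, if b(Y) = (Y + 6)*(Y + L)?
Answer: 219128809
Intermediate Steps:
P = 25
L = -12 (L = -3 - 9 = -12)
b(Y) = (-12 + Y)*(6 + Y) (b(Y) = (Y + 6)*(Y - 12) = (6 + Y)*(-12 + Y) = (-12 + Y)*(6 + Y))
b(-5*P + 6)**2 = (-72 + (-5*25 + 6)**2 - 6*(-5*25 + 6))**2 = (-72 + (-125 + 6)**2 - 6*(-125 + 6))**2 = (-72 + (-119)**2 - 6*(-119))**2 = (-72 + 14161 + 714)**2 = 14803**2 = 219128809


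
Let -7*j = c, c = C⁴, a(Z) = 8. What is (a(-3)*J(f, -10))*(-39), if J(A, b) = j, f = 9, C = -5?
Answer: 195000/7 ≈ 27857.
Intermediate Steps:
c = 625 (c = (-5)⁴ = 625)
j = -625/7 (j = -⅐*625 = -625/7 ≈ -89.286)
J(A, b) = -625/7
(a(-3)*J(f, -10))*(-39) = (8*(-625/7))*(-39) = -5000/7*(-39) = 195000/7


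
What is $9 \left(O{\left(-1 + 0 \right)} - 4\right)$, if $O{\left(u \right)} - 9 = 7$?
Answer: $108$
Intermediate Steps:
$O{\left(u \right)} = 16$ ($O{\left(u \right)} = 9 + 7 = 16$)
$9 \left(O{\left(-1 + 0 \right)} - 4\right) = 9 \left(16 - 4\right) = 9 \cdot 12 = 108$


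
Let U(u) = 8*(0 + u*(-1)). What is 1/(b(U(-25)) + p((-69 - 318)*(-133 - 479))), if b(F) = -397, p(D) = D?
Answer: 1/236447 ≈ 4.2293e-6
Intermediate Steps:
U(u) = -8*u (U(u) = 8*(0 - u) = 8*(-u) = -8*u)
1/(b(U(-25)) + p((-69 - 318)*(-133 - 479))) = 1/(-397 + (-69 - 318)*(-133 - 479)) = 1/(-397 - 387*(-612)) = 1/(-397 + 236844) = 1/236447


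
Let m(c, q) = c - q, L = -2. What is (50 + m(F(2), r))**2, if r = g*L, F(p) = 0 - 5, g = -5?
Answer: 1225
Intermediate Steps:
F(p) = -5
r = 10 (r = -5*(-2) = 10)
(50 + m(F(2), r))**2 = (50 + (-5 - 1*10))**2 = (50 + (-5 - 10))**2 = (50 - 15)**2 = 35**2 = 1225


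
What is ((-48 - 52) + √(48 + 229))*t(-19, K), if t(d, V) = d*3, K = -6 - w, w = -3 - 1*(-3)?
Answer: 5700 - 57*√277 ≈ 4751.3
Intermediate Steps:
w = 0 (w = -3 + 3 = 0)
K = -6 (K = -6 - 1*0 = -6 + 0 = -6)
t(d, V) = 3*d
((-48 - 52) + √(48 + 229))*t(-19, K) = ((-48 - 52) + √(48 + 229))*(3*(-19)) = (-100 + √277)*(-57) = 5700 - 57*√277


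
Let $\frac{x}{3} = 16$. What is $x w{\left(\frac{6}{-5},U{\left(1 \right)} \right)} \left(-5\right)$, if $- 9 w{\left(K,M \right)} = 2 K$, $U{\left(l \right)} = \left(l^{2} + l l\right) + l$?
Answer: $-64$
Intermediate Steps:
$x = 48$ ($x = 3 \cdot 16 = 48$)
$U{\left(l \right)} = l + 2 l^{2}$ ($U{\left(l \right)} = \left(l^{2} + l^{2}\right) + l = 2 l^{2} + l = l + 2 l^{2}$)
$w{\left(K,M \right)} = - \frac{2 K}{9}$
$x w{\left(\frac{6}{-5},U{\left(1 \right)} \right)} \left(-5\right) = 48 \left(- \frac{2 \frac{6}{-5}}{9}\right) \left(-5\right) = 48 \left(- \frac{2 \cdot 6 \left(- \frac{1}{5}\right)}{9}\right) \left(-5\right) = 48 \left(\left(- \frac{2}{9}\right) \left(- \frac{6}{5}\right)\right) \left(-5\right) = 48 \cdot \frac{4}{15} \left(-5\right) = \frac{64}{5} \left(-5\right) = -64$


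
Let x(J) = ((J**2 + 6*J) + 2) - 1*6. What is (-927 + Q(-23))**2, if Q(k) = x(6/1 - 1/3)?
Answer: 60590656/81 ≈ 7.4803e+5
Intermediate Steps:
x(J) = -4 + J**2 + 6*J (x(J) = (2 + J**2 + 6*J) - 6 = -4 + J**2 + 6*J)
Q(k) = 559/9 (Q(k) = -4 + (6/1 - 1/3)**2 + 6*(6/1 - 1/3) = -4 + (6*1 - 1*1/3)**2 + 6*(6*1 - 1*1/3) = -4 + (6 - 1/3)**2 + 6*(6 - 1/3) = -4 + (17/3)**2 + 6*(17/3) = -4 + 289/9 + 34 = 559/9)
(-927 + Q(-23))**2 = (-927 + 559/9)**2 = (-7784/9)**2 = 60590656/81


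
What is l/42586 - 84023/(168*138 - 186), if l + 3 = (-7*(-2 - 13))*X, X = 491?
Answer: -1196305291/489696414 ≈ -2.4430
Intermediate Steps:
l = 51552 (l = -3 - 7*(-2 - 13)*491 = -3 - 7*(-15)*491 = -3 + 105*491 = -3 + 51555 = 51552)
l/42586 - 84023/(168*138 - 186) = 51552/42586 - 84023/(168*138 - 186) = 51552*(1/42586) - 84023/(23184 - 186) = 25776/21293 - 84023/22998 = -1196305291/489696414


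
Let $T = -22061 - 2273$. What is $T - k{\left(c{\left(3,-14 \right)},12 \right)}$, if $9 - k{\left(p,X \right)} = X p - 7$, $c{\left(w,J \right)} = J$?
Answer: $-24518$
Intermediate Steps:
$T = -24334$ ($T = -22061 - 2273 = -24334$)
$k{\left(p,X \right)} = 16 - X p$ ($k{\left(p,X \right)} = 9 - \left(X p - 7\right) = 9 - \left(-7 + X p\right) = 16 - X p$)
$T - k{\left(c{\left(3,-14 \right)},12 \right)} = -24334 - \left(16 - 12 \left(-14\right)\right) = -24334 - \left(16 + 168\right) = -24334 - 184 = -24518$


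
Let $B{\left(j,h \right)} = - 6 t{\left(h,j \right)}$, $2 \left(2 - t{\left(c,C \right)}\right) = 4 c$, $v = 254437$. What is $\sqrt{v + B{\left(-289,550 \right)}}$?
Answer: $5 \sqrt{10441} \approx 510.91$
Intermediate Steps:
$t{\left(c,C \right)} = 2 - 2 c$ ($t{\left(c,C \right)} = 2 - \frac{4 c}{2} = 2 - 2 c$)
$B{\left(j,h \right)} = -12 + 12 h$ ($B{\left(j,h \right)} = - 6 \left(2 - 2 h\right) = -12 + 12 h$)
$\sqrt{v + B{\left(-289,550 \right)}} = \sqrt{254437 + \left(-12 + 12 \cdot 550\right)} = \sqrt{254437 + \left(-12 + 6600\right)} = \sqrt{254437 + 6588} = \sqrt{261025} = 5 \sqrt{10441}$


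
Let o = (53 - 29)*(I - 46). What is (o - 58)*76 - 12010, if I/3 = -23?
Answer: -226178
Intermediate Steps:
I = -69 (I = 3*(-23) = -69)
o = -2760 (o = (53 - 29)*(-69 - 46) = 24*(-115) = -2760)
(o - 58)*76 - 12010 = (-2760 - 58)*76 - 12010 = -2818*76 - 12010 = -214168 - 12010 = -226178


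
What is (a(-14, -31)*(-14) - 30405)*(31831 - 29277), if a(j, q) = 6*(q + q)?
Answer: -64353138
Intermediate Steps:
a(j, q) = 12*q (a(j, q) = 6*(2*q) = 12*q)
(a(-14, -31)*(-14) - 30405)*(31831 - 29277) = ((12*(-31))*(-14) - 30405)*(31831 - 29277) = (-372*(-14) - 30405)*2554 = (5208 - 30405)*2554 = -25197*2554 = -64353138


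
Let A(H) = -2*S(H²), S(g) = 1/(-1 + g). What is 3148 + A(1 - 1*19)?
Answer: 1016802/323 ≈ 3148.0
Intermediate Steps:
A(H) = -2/(-1 + H²)
3148 + A(1 - 1*19) = 3148 - 2/(-1 + (1 - 1*19)²) = 3148 - 2/(-1 + (1 - 19)²) = 3148 - 2/(-1 + (-18)²) = 3148 - 2/(-1 + 324) = 3148 - 2/323 = 1016802/323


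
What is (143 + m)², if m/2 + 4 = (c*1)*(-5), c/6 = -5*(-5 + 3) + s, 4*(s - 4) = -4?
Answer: 416025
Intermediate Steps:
s = 3 (s = 4 + (¼)*(-4) = 4 - 1 = 3)
c = 78 (c = 6*(-5*(-5 + 3) + 3) = 6*(-5*(-2) + 3) = 6*(10 + 3) = 6*13 = 78)
m = -788 (m = -8 + 2*((78*1)*(-5)) = -8 + 2*(78*(-5)) = -8 + 2*(-390) = -8 - 780 = -788)
(143 + m)² = (143 - 788)² = (-645)² = 416025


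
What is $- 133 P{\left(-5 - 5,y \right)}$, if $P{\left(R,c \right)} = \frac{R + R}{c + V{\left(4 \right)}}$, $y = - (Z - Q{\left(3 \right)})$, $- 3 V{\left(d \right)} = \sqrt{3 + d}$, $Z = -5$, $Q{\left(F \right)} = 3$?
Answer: $\frac{191520}{569} + \frac{7980 \sqrt{7}}{569} \approx 373.7$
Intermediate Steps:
$V{\left(d \right)} = - \frac{\sqrt{3 + d}}{3}$
$y = 8$ ($y = - (-5 - 3) = \left(-1\right) \left(-8\right) = 8$)
$P{\left(R,c \right)} = \frac{2 R}{c - \frac{\sqrt{7}}{3}}$ ($P{\left(R,c \right)} = \frac{R + R}{c - \frac{\sqrt{3 + 4}}{3}} = \frac{2 R}{c - \frac{\sqrt{7}}{3}}$)
$- 133 P{\left(-5 - 5,y \right)} = - 133 \frac{6 \left(-5 - 5\right)}{- \sqrt{7} + 3 \cdot 8} = - 133 \frac{6 \left(-5 - 5\right)}{- \sqrt{7} + 24} = - 133 \cdot 6 \left(-10\right) \frac{1}{24 - \sqrt{7}} = - 133 \left(- \frac{60}{24 - \sqrt{7}}\right) = \frac{7980}{24 - \sqrt{7}}$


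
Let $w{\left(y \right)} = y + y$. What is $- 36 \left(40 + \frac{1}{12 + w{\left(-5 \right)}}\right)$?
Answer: $-1458$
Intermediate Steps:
$w{\left(y \right)} = 2 y$
$- 36 \left(40 + \frac{1}{12 + w{\left(-5 \right)}}\right) = - 36 \left(40 + \frac{1}{12 + 2 \left(-5\right)}\right) = - 36 \left(40 + \frac{1}{12 - 10}\right) = - 36 \left(40 + \frac{1}{2}\right) = \left(-36\right) \frac{81}{2} = -1458$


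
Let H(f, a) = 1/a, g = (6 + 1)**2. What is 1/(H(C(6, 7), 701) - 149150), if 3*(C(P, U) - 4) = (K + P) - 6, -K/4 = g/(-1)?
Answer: -701/104554149 ≈ -6.7047e-6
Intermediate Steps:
g = 49 (g = 7**2 = 49)
K = 196 (K = -196/(-1) = -196*(-1) = -4*(-49) = 196)
C(P, U) = 202/3 + P/3 (C(P, U) = 4 + ((196 + P) - 6)/3 = 4 + (190 + P)/3 = 4 + (190/3 + P/3) = 202/3 + P/3)
1/(H(C(6, 7), 701) - 149150) = 1/(1/701 - 149150) = 1/(-104554149/701) = -701/104554149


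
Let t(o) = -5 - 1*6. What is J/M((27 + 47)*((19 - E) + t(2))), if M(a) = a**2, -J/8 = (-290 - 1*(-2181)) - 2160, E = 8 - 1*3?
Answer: 538/12321 ≈ 0.043665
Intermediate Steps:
E = 5 (E = 8 - 3 = 5)
t(o) = -11 (t(o) = -5 - 6 = -11)
J = 2152 (J = -8*((-290 - 1*(-2181)) - 2160) = -8*((-290 + 2181) - 2160) = -8*(1891 - 2160) = -8*(-269) = 2152)
J/M((27 + 47)*((19 - E) + t(2))) = 2152/(((27 + 47)*((19 - 1*5) - 11))**2) = 2152/((74*((19 - 5) - 11))**2) = 2152/((74*(14 - 11))**2) = 2152/((74*3)**2) = 2152/(222**2) = 2152/49284 = 2152*(1/49284) = 538/12321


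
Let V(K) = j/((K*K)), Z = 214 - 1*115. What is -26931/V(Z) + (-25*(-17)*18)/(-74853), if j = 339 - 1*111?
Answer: -731759474509/632092 ≈ -1.1577e+6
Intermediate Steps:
Z = 99 (Z = 214 - 115 = 99)
j = 228 (j = 339 - 111 = 228)
V(K) = 228/K² (V(K) = 228/((K*K)) = 228/(K²) = 228/K²)
-26931/V(Z) + (-25*(-17)*18)/(-74853) = -26931/(228/99²) + (-25*(-17)*18)/(-74853) = -26931/(228*(1/9801)) + (425*18)*(-1/74853) = -26931/76/3267 + 7650*(-1/74853) = -26931*3267/76 - 850/8317 = -87983577/76 - 850/8317 = -731759474509/632092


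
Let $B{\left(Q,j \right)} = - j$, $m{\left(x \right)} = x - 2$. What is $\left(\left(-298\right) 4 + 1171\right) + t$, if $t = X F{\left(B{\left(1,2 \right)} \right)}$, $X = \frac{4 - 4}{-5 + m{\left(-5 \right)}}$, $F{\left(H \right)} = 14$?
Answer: $-21$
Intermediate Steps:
$m{\left(x \right)} = -2 + x$ ($m{\left(x \right)} = x - 2 = -2 + x$)
$X = 0$ ($X = \frac{4 - 4}{-5 - 7} = \frac{0}{-5 - 7} = \frac{0}{-12} = 0 \left(- \frac{1}{12}\right) = 0$)
$t = 0$ ($t = 0 \cdot 14 = 0$)
$\left(\left(-298\right) 4 + 1171\right) + t = \left(\left(-298\right) 4 + 1171\right) + 0 = \left(-1192 + 1171\right) + 0 = -21 + 0 = -21$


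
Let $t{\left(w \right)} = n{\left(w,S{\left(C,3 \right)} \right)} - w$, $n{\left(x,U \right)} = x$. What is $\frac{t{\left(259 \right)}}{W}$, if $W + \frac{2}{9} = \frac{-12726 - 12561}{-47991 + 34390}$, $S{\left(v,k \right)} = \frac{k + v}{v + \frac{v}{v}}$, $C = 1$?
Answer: $0$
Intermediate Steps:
$S{\left(v,k \right)} = \frac{k + v}{1 + v}$ ($S{\left(v,k \right)} = \frac{k + v}{v + 1} = \frac{k + v}{1 + v}$)
$t{\left(w \right)} = 0$ ($t{\left(w \right)} = w - w = 0$)
$W = \frac{200381}{122409}$ ($W = - \frac{2}{9} + \frac{-12726 - 12561}{-47991 + 34390} = - \frac{2}{9} - \frac{25287}{-13601} = - \frac{2}{9} - - \frac{25287}{13601} = - \frac{2}{9} + \frac{25287}{13601} = \frac{200381}{122409} \approx 1.637$)
$\frac{t{\left(259 \right)}}{W} = \frac{0}{\frac{200381}{122409}} = 0 \cdot \frac{122409}{200381} = 0$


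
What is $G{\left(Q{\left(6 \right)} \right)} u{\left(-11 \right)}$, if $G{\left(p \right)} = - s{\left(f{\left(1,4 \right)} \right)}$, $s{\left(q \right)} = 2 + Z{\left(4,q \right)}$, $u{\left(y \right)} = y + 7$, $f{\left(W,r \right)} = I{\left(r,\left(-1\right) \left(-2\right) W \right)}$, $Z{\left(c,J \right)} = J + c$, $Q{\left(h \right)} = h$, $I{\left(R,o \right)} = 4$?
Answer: $40$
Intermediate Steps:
$f{\left(W,r \right)} = 4$
$u{\left(y \right)} = 7 + y$
$s{\left(q \right)} = 6 + q$ ($s{\left(q \right)} = 2 + \left(q + 4\right) = 2 + \left(4 + q\right) = 6 + q$)
$G{\left(p \right)} = -10$ ($G{\left(p \right)} = - (6 + 4) = \left(-1\right) 10 = -10$)
$G{\left(Q{\left(6 \right)} \right)} u{\left(-11 \right)} = - 10 \left(7 - 11\right) = \left(-10\right) \left(-4\right) = 40$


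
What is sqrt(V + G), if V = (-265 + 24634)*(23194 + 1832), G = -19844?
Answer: 25*sqrt(975742) ≈ 24695.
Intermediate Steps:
V = 609858594 (V = 24369*25026 = 609858594)
sqrt(V + G) = sqrt(609858594 - 19844) = sqrt(609838750) = 25*sqrt(975742)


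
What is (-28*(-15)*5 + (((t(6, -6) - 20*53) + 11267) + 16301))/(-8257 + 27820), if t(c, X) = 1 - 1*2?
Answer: 28607/19563 ≈ 1.4623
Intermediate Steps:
t(c, X) = -1 (t(c, X) = 1 - 2 = -1)
(-28*(-15)*5 + (((t(6, -6) - 20*53) + 11267) + 16301))/(-8257 + 27820) = (-28*(-15)*5 + (((-1 - 20*53) + 11267) + 16301))/(-8257 + 27820) = (420*5 + (((-1 - 1060) + 11267) + 16301))/19563 = (2100 + ((-1061 + 11267) + 16301))*(1/19563) = (2100 + (10206 + 16301))*(1/19563) = (2100 + 26507)*(1/19563) = 28607*(1/19563) = 28607/19563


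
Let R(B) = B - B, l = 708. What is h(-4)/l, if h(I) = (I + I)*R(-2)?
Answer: 0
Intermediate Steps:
R(B) = 0
h(I) = 0 (h(I) = (I + I)*0 = (2*I)*0 = 0)
h(-4)/l = 0/708 = 0*(1/708) = 0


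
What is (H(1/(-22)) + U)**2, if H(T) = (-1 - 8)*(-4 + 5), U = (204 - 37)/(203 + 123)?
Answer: 7656289/106276 ≈ 72.042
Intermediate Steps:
U = 167/326 ≈ 0.51227
H(T) = -9 (H(T) = -9*1 = -9)
(H(1/(-22)) + U)**2 = (-9 + 167/326)**2 = (-2767/326)**2 = 7656289/106276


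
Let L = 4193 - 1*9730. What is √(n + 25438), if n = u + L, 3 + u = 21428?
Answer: √41326 ≈ 203.29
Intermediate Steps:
u = 21425 (u = -3 + 21428 = 21425)
L = -5537 (L = 4193 - 9730 = -5537)
n = 15888 (n = 21425 - 5537 = 15888)
√(n + 25438) = √(15888 + 25438) = √41326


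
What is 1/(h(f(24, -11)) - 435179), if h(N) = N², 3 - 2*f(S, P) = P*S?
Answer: -4/1669427 ≈ -2.3960e-6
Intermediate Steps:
f(S, P) = 3/2 - P*S/2
1/(h(f(24, -11)) - 435179) = 1/((3/2 - ½*(-11)*24)² - 435179) = 1/((3/2 + 132)² - 435179) = 1/((267/2)² - 435179) = 1/(71289/4 - 435179) = 1/(-1669427/4) = -4/1669427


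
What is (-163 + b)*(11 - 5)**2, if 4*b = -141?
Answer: -7137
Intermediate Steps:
b = -141/4 (b = (1/4)*(-141) = -141/4 ≈ -35.250)
(-163 + b)*(11 - 5)**2 = (-163 - 141/4)*(11 - 5)**2 = -793/4*6**2 = -793/4*36 = -7137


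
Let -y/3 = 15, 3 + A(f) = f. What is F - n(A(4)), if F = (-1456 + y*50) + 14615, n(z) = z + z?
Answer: 10907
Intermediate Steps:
A(f) = -3 + f
n(z) = 2*z
y = -45 (y = -3*15 = -45)
F = 10909 (F = (-1456 - 45*50) + 14615 = (-1456 - 2250) + 14615 = -3706 + 14615 = 10909)
F - n(A(4)) = 10909 - 2*(-3 + 4) = 10909 - 2 = 10907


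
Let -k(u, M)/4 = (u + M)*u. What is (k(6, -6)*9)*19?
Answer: 0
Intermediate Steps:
k(u, M) = -4*u*(M + u) (k(u, M) = -4*(u + M)*u = -4*(M + u)*u = -4*u*(M + u))
(k(6, -6)*9)*19 = (-4*6*(-6 + 6)*9)*19 = (-4*6*0*9)*19 = (0*9)*19 = 0*19 = 0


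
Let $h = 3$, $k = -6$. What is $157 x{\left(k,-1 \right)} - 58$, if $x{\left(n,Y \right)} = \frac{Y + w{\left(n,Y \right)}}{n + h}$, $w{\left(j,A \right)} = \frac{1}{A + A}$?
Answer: $\frac{41}{2} \approx 20.5$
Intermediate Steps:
$w{\left(j,A \right)} = \frac{1}{2 A}$
$x{\left(n,Y \right)} = \frac{Y + \frac{1}{2 Y}}{3 + n}$ ($x{\left(n,Y \right)} = \frac{Y + \frac{1}{2 Y}}{n + 3} = \frac{Y + \frac{1}{2 Y}}{3 + n}$)
$157 x{\left(k,-1 \right)} - 58 = 157 \frac{\frac{1}{2} + \left(-1\right)^{2}}{\left(-1\right) \left(3 - 6\right)} - 58 = 157 \left(- \frac{\frac{1}{2} + 1}{-3}\right) - 58 = 157 \left(\left(-1\right) \left(- \frac{1}{3}\right) \frac{3}{2}\right) - 58 = 157 \cdot \frac{1}{2} - 58 = \frac{157}{2} - 58 = \frac{41}{2}$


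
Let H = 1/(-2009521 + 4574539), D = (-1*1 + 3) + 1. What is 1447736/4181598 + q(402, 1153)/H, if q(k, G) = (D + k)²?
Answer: 879655752806106418/2090799 ≈ 4.2073e+11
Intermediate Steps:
D = 3 (D = (-1 + 3) + 1 = 2 + 1 = 3)
q(k, G) = (3 + k)²
H = 1/2565018 ≈ 3.8986e-7
1447736/4181598 + q(402, 1153)/H = 1447736/4181598 + (3 + 402)²/(1/2565018) = 1447736*(1/4181598) + 405²*2565018 = 723868/2090799 + 164025*2565018 = 723868/2090799 + 420727077450 = 879655752806106418/2090799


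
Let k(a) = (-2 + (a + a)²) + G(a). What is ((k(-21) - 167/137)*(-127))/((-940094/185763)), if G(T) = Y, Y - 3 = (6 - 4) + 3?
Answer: 5716860226023/128792878 ≈ 44388.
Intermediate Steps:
Y = 8 (Y = 3 + ((6 - 4) + 3) = 3 + (2 + 3) = 3 + 5 = 8)
G(T) = 8
k(a) = 6 + 4*a² (k(a) = (-2 + (a + a)²) + 8 = (-2 + (2*a)²) + 8 = (-2 + 4*a²) + 8 = 6 + 4*a²)
((k(-21) - 167/137)*(-127))/((-940094/185763)) = (((6 + 4*(-21)²) - 167/137)*(-127))/((-940094/185763)) = (((6 + 4*441) - 167*1/137)*(-127))/((-940094*1/185763)) = (((6 + 1764) - 167/137)*(-127))/(-940094/185763) = ((1770 - 167/137)*(-127))*(-185763/940094) = ((242323/137)*(-127))*(-185763/940094) = -30775021/137*(-185763/940094) = 5716860226023/128792878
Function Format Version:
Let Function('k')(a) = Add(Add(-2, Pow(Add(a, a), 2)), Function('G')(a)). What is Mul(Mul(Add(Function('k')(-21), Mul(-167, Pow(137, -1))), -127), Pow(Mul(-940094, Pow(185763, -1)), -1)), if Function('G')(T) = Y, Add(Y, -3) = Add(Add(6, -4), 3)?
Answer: Rational(5716860226023, 128792878) ≈ 44388.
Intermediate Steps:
Y = 8 (Y = Add(3, Add(Add(6, -4), 3)) = Add(3, Add(2, 3)) = Add(3, 5) = 8)
Function('G')(T) = 8
Function('k')(a) = Add(6, Mul(4, Pow(a, 2))) (Function('k')(a) = Add(Add(-2, Pow(Add(a, a), 2)), 8) = Add(Add(-2, Pow(Mul(2, a), 2)), 8) = Add(Add(-2, Mul(4, Pow(a, 2))), 8) = Add(6, Mul(4, Pow(a, 2))))
Mul(Mul(Add(Function('k')(-21), Mul(-167, Pow(137, -1))), -127), Pow(Mul(-940094, Pow(185763, -1)), -1)) = Mul(Mul(Add(Add(6, Mul(4, Pow(-21, 2))), Mul(-167, Pow(137, -1))), -127), Pow(Mul(-940094, Pow(185763, -1)), -1)) = Mul(Mul(Add(Add(6, Mul(4, 441)), Mul(-167, Rational(1, 137))), -127), Pow(Mul(-940094, Rational(1, 185763)), -1)) = Mul(Mul(Add(Add(6, 1764), Rational(-167, 137)), -127), Pow(Rational(-940094, 185763), -1)) = Mul(Mul(Add(1770, Rational(-167, 137)), -127), Rational(-185763, 940094)) = Mul(Mul(Rational(242323, 137), -127), Rational(-185763, 940094)) = Mul(Rational(-30775021, 137), Rational(-185763, 940094)) = Rational(5716860226023, 128792878)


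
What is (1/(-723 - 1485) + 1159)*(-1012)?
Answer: -28149781/24 ≈ -1.1729e+6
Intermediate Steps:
(1/(-723 - 1485) + 1159)*(-1012) = (1/(-2208) + 1159)*(-1012) = (-1/2208 + 1159)*(-1012) = (2559071/2208)*(-1012) = -28149781/24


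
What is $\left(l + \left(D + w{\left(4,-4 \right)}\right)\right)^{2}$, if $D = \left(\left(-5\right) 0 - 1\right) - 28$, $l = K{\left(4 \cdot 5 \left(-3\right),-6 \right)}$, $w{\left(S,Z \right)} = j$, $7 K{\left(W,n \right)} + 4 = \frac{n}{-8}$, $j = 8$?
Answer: $\frac{361201}{784} \approx 460.72$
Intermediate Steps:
$K{\left(W,n \right)} = - \frac{4}{7} - \frac{n}{56}$ ($K{\left(W,n \right)} = - \frac{4}{7} + \frac{n \frac{1}{-8}}{7} = - \frac{4}{7} + \frac{n \left(- \frac{1}{8}\right)}{7} = - \frac{4}{7} + \frac{\left(- \frac{1}{8}\right) n}{7} = - \frac{4}{7} - \frac{n}{56}$)
$w{\left(S,Z \right)} = 8$
$l = - \frac{13}{28}$ ($l = - \frac{4}{7} - - \frac{3}{28} = - \frac{4}{7} + \frac{3}{28} = - \frac{13}{28} \approx -0.46429$)
$D = -29$ ($D = \left(0 - 1\right) - 28 = -1 - 28 = -29$)
$\left(l + \left(D + w{\left(4,-4 \right)}\right)\right)^{2} = \left(- \frac{13}{28} + \left(-29 + 8\right)\right)^{2} = \left(- \frac{13}{28} - 21\right)^{2} = \left(- \frac{601}{28}\right)^{2} = \frac{361201}{784}$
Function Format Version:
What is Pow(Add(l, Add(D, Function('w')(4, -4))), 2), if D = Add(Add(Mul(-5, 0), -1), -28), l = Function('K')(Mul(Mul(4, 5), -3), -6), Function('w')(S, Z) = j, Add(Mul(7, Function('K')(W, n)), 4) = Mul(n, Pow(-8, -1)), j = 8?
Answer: Rational(361201, 784) ≈ 460.72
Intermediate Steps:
Function('K')(W, n) = Add(Rational(-4, 7), Mul(Rational(-1, 56), n)) (Function('K')(W, n) = Add(Rational(-4, 7), Mul(Rational(1, 7), Mul(n, Pow(-8, -1)))) = Add(Rational(-4, 7), Mul(Rational(1, 7), Mul(n, Rational(-1, 8)))) = Add(Rational(-4, 7), Mul(Rational(1, 7), Mul(Rational(-1, 8), n))) = Add(Rational(-4, 7), Mul(Rational(-1, 56), n)))
Function('w')(S, Z) = 8
l = Rational(-13, 28) (l = Add(Rational(-4, 7), Mul(Rational(-1, 56), -6)) = Add(Rational(-4, 7), Rational(3, 28)) = Rational(-13, 28) ≈ -0.46429)
D = -29 (D = Add(Add(0, -1), -28) = Add(-1, -28) = -29)
Pow(Add(l, Add(D, Function('w')(4, -4))), 2) = Pow(Add(Rational(-13, 28), Add(-29, 8)), 2) = Pow(Add(Rational(-13, 28), -21), 2) = Pow(Rational(-601, 28), 2) = Rational(361201, 784)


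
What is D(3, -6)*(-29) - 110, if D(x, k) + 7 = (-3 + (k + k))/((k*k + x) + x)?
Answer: 1447/14 ≈ 103.36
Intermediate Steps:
D(x, k) = -7 + (-3 + 2*k)/(k² + 2*x) (D(x, k) = -7 + (-3 + (k + k))/((k*k + x) + x) = -7 + (-3 + 2*k)/((k² + x) + x) = -7 + (-3 + 2*k)/((x + k²) + x) = -7 + (-3 + 2*k)/(k² + 2*x))
D(3, -6)*(-29) - 110 = ((-3 - 14*3 - 7*(-6)² + 2*(-6))/((-6)² + 2*3))*(-29) - 110 = ((-3 - 42 - 7*36 - 12)/(36 + 6))*(-29) - 110 = ((-3 - 42 - 252 - 12)/42)*(-29) - 110 = ((1/42)*(-309))*(-29) - 110 = -103/14*(-29) - 110 = 2987/14 - 110 = 1447/14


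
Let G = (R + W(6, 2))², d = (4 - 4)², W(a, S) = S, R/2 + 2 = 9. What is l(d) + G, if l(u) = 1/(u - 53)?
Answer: 13567/53 ≈ 255.98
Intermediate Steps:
R = 14 (R = -4 + 2*9 = -4 + 18 = 14)
d = 0 (d = 0² = 0)
G = 256 (G = (14 + 2)² = 16² = 256)
l(u) = 1/(-53 + u)
l(d) + G = 1/(-53 + 0) + 256 = 1/(-53) + 256 = -1/53 + 256 = 13567/53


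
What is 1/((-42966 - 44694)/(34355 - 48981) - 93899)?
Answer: -7313/686639557 ≈ -1.0650e-5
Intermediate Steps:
1/((-42966 - 44694)/(34355 - 48981) - 93899) = 1/(-87660/(-14626) - 93899) = 1/(-87660*(-1/14626) - 93899) = 1/(43830/7313 - 93899) = 1/(-686639557/7313) = -7313/686639557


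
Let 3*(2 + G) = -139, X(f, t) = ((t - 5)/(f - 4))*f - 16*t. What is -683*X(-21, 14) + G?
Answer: 11083514/75 ≈ 1.4778e+5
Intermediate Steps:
X(f, t) = -16*t + f*(-5 + t)/(-4 + f) (X(f, t) = ((-5 + t)/(-4 + f))*f - 16*t = f*(-5 + t)/(-4 + f) - 16*t = -16*t + f*(-5 + t)/(-4 + f))
G = -145/3 (G = -2 + (⅓)*(-139) = -2 - 139/3 = -145/3 ≈ -48.333)
-683*X(-21, 14) + G = -683*(-5*(-21) + 64*14 - 15*(-21)*14)/(-4 - 21) - 145/3 = -683*(105 + 896 + 4410)/(-25) - 145/3 = -(-683)*5411/25 - 145/3 = -683*(-5411/25) - 145/3 = 3695713/25 - 145/3 = 11083514/75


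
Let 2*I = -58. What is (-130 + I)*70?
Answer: -11130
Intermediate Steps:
I = -29 (I = (1/2)*(-58) = -29)
(-130 + I)*70 = (-130 - 29)*70 = -159*70 = -11130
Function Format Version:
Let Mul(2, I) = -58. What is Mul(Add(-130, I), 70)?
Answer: -11130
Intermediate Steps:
I = -29 (I = Mul(Rational(1, 2), -58) = -29)
Mul(Add(-130, I), 70) = Mul(Add(-130, -29), 70) = Mul(-159, 70) = -11130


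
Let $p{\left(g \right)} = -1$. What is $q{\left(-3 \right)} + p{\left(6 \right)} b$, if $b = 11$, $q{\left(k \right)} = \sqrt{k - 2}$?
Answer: $-11 + i \sqrt{5} \approx -11.0 + 2.2361 i$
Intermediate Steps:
$q{\left(k \right)} = \sqrt{-2 + k}$
$q{\left(-3 \right)} + p{\left(6 \right)} b = \sqrt{-2 - 3} - 11 = \sqrt{-5} - 11 = i \sqrt{5} - 11 = -11 + i \sqrt{5}$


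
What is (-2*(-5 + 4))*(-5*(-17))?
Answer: 170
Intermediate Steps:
(-2*(-5 + 4))*(-5*(-17)) = -2*(-1)*85 = 2*85 = 170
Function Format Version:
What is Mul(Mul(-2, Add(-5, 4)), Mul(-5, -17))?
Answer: 170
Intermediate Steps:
Mul(Mul(-2, Add(-5, 4)), Mul(-5, -17)) = Mul(Mul(-2, -1), 85) = Mul(2, 85) = 170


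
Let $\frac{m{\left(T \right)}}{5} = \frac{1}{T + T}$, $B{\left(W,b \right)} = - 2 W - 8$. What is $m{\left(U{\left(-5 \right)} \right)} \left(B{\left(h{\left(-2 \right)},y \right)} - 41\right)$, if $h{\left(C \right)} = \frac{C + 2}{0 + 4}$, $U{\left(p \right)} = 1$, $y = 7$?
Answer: $- \frac{245}{2} \approx -122.5$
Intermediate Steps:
$h{\left(C \right)} = \frac{1}{2} + \frac{C}{4}$ ($h{\left(C \right)} = \frac{2 + C}{4} = \left(2 + C\right) \frac{1}{4} = \frac{1}{2} + \frac{C}{4}$)
$B{\left(W,b \right)} = -8 - 2 W$
$m{\left(T \right)} = \frac{5}{2 T}$ ($m{\left(T \right)} = \frac{5}{T + T} = \frac{5}{2 T}$)
$m{\left(U{\left(-5 \right)} \right)} \left(B{\left(h{\left(-2 \right)},y \right)} - 41\right) = \frac{5}{2 \cdot 1} \left(\left(-8 - 2 \left(\frac{1}{2} + \frac{1}{4} \left(-2\right)\right)\right) - 41\right) = \frac{5}{2} \cdot 1 \left(\left(-8 - 2 \left(\frac{1}{2} - \frac{1}{2}\right)\right) - 41\right) = \frac{5 \left(\left(-8 - 0\right) - 41\right)}{2} = \frac{5 \left(\left(-8 + 0\right) - 41\right)}{2} = \frac{5 \left(-8 - 41\right)}{2} = \frac{5}{2} \left(-49\right) = - \frac{245}{2}$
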